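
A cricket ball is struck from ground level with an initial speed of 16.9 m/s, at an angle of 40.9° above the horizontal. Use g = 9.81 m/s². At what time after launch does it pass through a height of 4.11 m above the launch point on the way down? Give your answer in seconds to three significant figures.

1.79 s

Components: vₓ = 16.90 cos 40.9° = 12.77 m/s, v_y0 = 16.90 sin 40.9° = 11.07 m/s.
Require v_y0 t − ½ g t² = 4.11, i.e. 4.905 t² − 11.07 t + 4.11 = 0.
t = [11.07 ± √(11.07² − 2·9.81·4.11)] / 9.81 = (11.07 ± 6.465) / 9.81, so t = 0.4689 s or t = 1.787 s.
The descending-branch root is 1.787 s.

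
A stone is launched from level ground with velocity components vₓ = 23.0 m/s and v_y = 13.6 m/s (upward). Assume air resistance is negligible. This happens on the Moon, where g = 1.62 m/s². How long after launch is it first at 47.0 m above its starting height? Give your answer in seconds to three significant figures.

4.87 s

Height y(t) = 13.60 t − 0.8100 t² = 47.0 gives 0.8100 t² − 13.60 t + 47.0 = 0.
t = [13.60 ± √(13.60² − 2·1.62·47.0)] / 1.62 = (13.60 ± 5.717) / 1.62, so t = 4.866 s or t = 11.92 s.
The first (ascending) time is 4.866 s.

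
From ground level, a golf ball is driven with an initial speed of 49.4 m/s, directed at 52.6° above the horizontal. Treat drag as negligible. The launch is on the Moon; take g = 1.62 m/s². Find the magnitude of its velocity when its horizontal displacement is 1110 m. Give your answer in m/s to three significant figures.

Resolve: vₓ = 49.40 cos 52.6° = 30.00 m/s and v_y0 = 49.40 sin 52.6° = 39.24 m/s.
x = vₓ t ⇒ t = 1110/30.00 = 36.99 s.
Vertical velocity there: v_y = v_y0 − g t = 39.24 − 1.62 × 36.99 = −20.69 m/s.
Speed: √(vₓ² + v_y²) = √(30.00² + 20.69²) = 36.44 m/s.

36.4 m/s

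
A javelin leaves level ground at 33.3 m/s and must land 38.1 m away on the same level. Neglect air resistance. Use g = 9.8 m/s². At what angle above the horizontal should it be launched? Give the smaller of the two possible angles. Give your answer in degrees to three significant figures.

R = v₀² sin 2θ / g gives sin 2θ = gR/v₀² = 9.80·38.1/33.3² = 0.3367.
2θ = 19.68° or 180° − 19.68° = 160.3°, so θ = 9.838° or 80.16°.
The smaller angle is 9.838°.

9.84°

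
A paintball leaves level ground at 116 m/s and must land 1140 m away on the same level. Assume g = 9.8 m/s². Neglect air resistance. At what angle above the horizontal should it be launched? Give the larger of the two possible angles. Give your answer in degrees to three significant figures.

Level-ground range R = v₀² sin(2θ)/g ⇒ sin(2θ) = gR/v₀² = 9.80 × 1140 / 116² = 0.8303.
2θ = 56.13° or 180° − 56.13° = 123.9°, so θ = 28.06° or 61.94°.
The larger angle is 61.94°.

61.9°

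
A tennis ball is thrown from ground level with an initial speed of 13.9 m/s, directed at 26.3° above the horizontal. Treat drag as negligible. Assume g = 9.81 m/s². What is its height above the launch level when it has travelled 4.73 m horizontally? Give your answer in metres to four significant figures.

Resolve: vₓ = 13.90 cos 26.3° = 12.46 m/s and v_y0 = 13.90 sin 26.3° = 6.159 m/s.
x = vₓ t ⇒ t = 4.73/12.46 = 0.3796 s.
Height: y = v_y0 t − ½ g t² = 6.159 × 0.3796 − 4.905 × 0.3796² = 2.338 − 0.7067 = 1.631 m.

1.631 m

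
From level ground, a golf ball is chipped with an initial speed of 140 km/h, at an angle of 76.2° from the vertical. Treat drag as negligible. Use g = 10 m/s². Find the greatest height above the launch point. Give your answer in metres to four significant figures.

Convert: 140 km/h = 140/3.6 = 38.89 m/s.
Horizontal component vₓ = 38.89 sin 76.2° = 37.77 m/s; vertical v_y0 = 38.89 cos 76.2° = 9.276 m/s.
At the apex v_y = 0, so H = v_y0²/(2g) = 9.276²/20.00 = 4.302 m.

4.302 m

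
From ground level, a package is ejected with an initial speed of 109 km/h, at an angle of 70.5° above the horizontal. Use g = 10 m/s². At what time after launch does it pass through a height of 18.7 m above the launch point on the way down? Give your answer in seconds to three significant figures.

4.95 s

Convert: 109 km/h = 109/3.6 = 30.28 m/s.
Horizontal component vₓ = 30.28 cos 70.5° = 10.11 m/s; vertical v_y0 = 30.28 sin 70.5° = 28.54 m/s.
Height y(t) = 28.54 t − 5.000 t² = 18.7 gives 5.000 t² − 28.54 t + 18.7 = 0.
t = [28.54 ± √(28.54² − 2·10.0·18.7)] / 10.0 = (28.54 ± 20.99) / 10.0, so t = 0.7551 s or t = 4.953 s.
The descending-branch root is 4.953 s.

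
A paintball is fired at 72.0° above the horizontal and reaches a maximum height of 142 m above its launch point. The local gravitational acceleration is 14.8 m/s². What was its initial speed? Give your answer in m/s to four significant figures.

68.17 m/s

At the peak v_y = 0, so v_y0 = √(2gH) = √(2 × 14.8 × 142) = 64.83 m/s.
v_y0 = v₀ sin θ ⇒ v₀ = 64.83 / sin 72.0° = 68.17 m/s.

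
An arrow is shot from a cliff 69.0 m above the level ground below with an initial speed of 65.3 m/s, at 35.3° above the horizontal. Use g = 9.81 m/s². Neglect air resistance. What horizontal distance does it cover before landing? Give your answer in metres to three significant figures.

491 m

Resolve: vₓ = 65.30 cos 35.3° = 53.29 m/s and v_y0 = 65.30 sin 35.3° = 37.73 m/s.
The projectile lands when y = 69.0 + (37.73) t − ½·9.81·t² = 0. Positive root: t = (37.73 + √(37.73² + 2·9.81·69.0)) / 9.81 = (37.73 + 52.70) / 9.81 = 9.219 s.
Horizontal distance: R = vₓ t = 53.29 × 9.219 = 491.3 m.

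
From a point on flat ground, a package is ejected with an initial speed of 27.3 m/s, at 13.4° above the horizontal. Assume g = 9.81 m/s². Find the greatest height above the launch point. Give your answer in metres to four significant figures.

2.040 m

Components: vₓ = 27.30 cos 13.4° = 26.56 m/s, v_y0 = 27.30 sin 13.4° = 6.327 m/s.
At the apex v_y = 0, so H = v_y0²/(2g) = 6.327²/19.62 = 2.040 m.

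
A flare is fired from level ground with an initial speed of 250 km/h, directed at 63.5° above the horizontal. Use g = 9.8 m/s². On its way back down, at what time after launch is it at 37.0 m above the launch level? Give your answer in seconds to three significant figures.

Convert: 250 km/h = 250/3.6 = 69.44 m/s.
Horizontal component vₓ = 69.44 cos 63.5° = 30.99 m/s; vertical v_y0 = 69.44 sin 63.5° = 62.15 m/s.
Height y(t) = 62.15 t − 4.900 t² = 37.0 gives 4.900 t² − 62.15 t + 37.0 = 0.
t = [62.15 ± √(62.15² − 2·9.80·37.0)] / 9.80 = (62.15 ± 56.01) / 9.80, so t = 0.6263 s or t = 12.06 s.
The descending-branch root is 12.06 s.

12.1 s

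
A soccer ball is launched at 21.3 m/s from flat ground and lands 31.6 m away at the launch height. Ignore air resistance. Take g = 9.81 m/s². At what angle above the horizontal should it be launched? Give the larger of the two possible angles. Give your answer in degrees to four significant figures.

68.45°

R = v₀² sin 2θ / g gives sin 2θ = gR/v₀² = 9.81·31.6/21.3² = 0.6833.
2θ = 43.10° or 180° − 43.10° = 136.9°, so θ = 21.55° or 68.45°.
The larger angle is 68.45°.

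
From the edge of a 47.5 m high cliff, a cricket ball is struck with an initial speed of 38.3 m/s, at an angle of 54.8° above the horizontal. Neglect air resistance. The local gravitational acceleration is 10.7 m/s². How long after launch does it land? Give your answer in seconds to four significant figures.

7.100 s

Resolve: vₓ = 38.30 cos 54.8° = 22.08 m/s and v_y0 = 38.30 sin 54.8° = 31.30 m/s.
With up positive and y = 0 at the ground: y(t) = 47.5 + (31.30) t − 5.350 t². Setting y = 0 and taking the positive root: t = [31.30 + √(31.30² + 2·10.7·47.5)] / 10.7 = (31.30 + 44.68) / 10.7 = 7.100 s.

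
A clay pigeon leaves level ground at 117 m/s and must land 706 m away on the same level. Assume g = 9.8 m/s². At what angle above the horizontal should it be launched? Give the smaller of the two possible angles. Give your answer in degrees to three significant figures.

15.2°

R = v₀² sin 2θ / g gives sin 2θ = gR/v₀² = 9.80·706/117² = 0.5054.
2θ = 30.36° or 180° − 30.36° = 149.6°, so θ = 15.18° or 74.82°.
The smaller angle is 15.18°.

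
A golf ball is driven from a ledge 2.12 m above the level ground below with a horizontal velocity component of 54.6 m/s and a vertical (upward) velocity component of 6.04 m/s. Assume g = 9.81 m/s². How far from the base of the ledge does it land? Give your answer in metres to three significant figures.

The projectile lands when y = 2.12 + (6.040) t − ½·9.81·t² = 0. Positive root: t = (6.040 + √(6.040² + 2·9.81·2.12)) / 9.81 = (6.040 + 8.836) / 9.81 = 1.516 s.
Horizontal distance: R = vₓ t = 54.60 × 1.516 = 82.80 m.

82.8 m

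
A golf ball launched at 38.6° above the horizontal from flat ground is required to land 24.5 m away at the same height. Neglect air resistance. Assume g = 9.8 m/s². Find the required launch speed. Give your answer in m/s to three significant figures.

On level ground R = v₀² sin 2θ / g ⇒ v₀ = √(gR / sin 2θ).
v₀ = √(9.80 × 24.5 / sin 77.20°) = √(240.1 / 0.9751) = √246.22 = 15.69 m/s.

15.7 m/s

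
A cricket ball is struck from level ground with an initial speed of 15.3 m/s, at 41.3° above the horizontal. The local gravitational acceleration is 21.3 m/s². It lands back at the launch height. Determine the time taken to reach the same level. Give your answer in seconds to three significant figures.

Resolve: vₓ = 15.30 cos 41.3° = 11.49 m/s and v_y0 = 15.30 sin 41.3° = 10.10 m/s.
Landing at launch height ⇒ T = 2 v_y0 / g = 2 × 10.10 / 21.3 = 0.9482 s.

0.948 s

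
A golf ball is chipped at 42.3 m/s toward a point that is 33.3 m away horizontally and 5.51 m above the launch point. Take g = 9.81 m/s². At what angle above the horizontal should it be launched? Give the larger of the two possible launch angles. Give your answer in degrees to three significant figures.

84.7°

Trajectory: y = x tanθ − g x² (1 + tan²θ)/(2v₀²). With x = 33.3, y = 5.51, v₀ = 42.3, g = 9.81:
3.040 tan²θ − 33.3 tanθ + (8.550) = 0.
tanθ = [33.3 ± √(33.3² − 4 × 3.040 × (8.550))] / (2 × 3.040) = (33.3 ± 31.70) / 6.080, giving tanθ = 0.2631 or 10.69.
θ = 14.74° or 84.66°; the larger is 84.66°.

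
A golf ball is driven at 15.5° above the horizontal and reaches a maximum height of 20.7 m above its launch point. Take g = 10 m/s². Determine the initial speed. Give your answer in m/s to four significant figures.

At the peak v_y = 0, so v_y0 = √(2gH) = √(2 × 10.0 × 20.7) = 20.35 m/s.
v_y0 = v₀ sin θ ⇒ v₀ = 20.35 / sin 15.5° = 76.14 m/s.

76.14 m/s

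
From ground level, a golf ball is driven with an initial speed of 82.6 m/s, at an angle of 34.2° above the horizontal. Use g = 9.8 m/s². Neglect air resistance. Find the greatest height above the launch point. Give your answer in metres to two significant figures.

110 m

vₓ = 82.60 cos 34.2° = 68.32 m/s; v_y0 = 82.60 sin 34.2° = 46.43 m/s.
Maximum height: H = v_y0² / (2g) = 46.43² / (2 × 9.80) = 110.0 m.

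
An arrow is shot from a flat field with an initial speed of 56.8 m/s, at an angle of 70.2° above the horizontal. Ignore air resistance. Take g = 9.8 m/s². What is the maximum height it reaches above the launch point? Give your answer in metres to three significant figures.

146 m

Components: vₓ = 56.80 cos 70.2° = 19.24 m/s, v_y0 = 56.80 sin 70.2° = 53.44 m/s.
At the apex v_y = 0, so H = v_y0²/(2g) = 53.44²/19.60 = 145.7 m.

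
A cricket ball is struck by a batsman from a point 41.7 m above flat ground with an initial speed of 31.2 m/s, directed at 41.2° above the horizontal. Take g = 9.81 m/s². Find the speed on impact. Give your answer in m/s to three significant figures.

Components: vₓ = 31.20 cos 41.2° = 23.48 m/s, v_y0 = 31.20 sin 41.2° = 20.55 m/s.
The projectile lands when y = 41.7 + (20.55) t − ½·9.81·t² = 0. Positive root: t = (20.55 + √(20.55² + 2·9.81·41.7)) / 9.81 = (20.55 + 35.22) / 9.81 = 5.685 s.
Vertical velocity at impact: v_y = v_y0 − g t = 20.55 − 9.81 × 5.685 = −35.22 m/s.
Speed: |v| = √(vₓ² + v_y²) = √(23.48² + 35.22²) = 42.33 m/s.

42.3 m/s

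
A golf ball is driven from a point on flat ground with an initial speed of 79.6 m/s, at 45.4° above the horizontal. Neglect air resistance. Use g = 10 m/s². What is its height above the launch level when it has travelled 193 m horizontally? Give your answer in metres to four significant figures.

Components: vₓ = 79.60 cos 45.4° = 55.89 m/s, v_y0 = 79.60 sin 45.4° = 56.68 m/s.
x = vₓ t ⇒ t = 193/55.89 = 3.453 s.
Height: y = v_y0 t − ½ g t² = 56.68 × 3.453 − 5.000 × 3.453² = 195.7 − 59.62 = 136.1 m.

136.1 m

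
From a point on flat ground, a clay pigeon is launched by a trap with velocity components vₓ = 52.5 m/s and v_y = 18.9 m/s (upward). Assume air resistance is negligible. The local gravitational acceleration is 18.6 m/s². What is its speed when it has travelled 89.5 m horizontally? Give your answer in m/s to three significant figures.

x = vₓ t ⇒ t = 89.5/52.50 = 1.705 s.
Vertical velocity there: v_y = v_y0 − g t = 18.90 − 18.6 × 1.705 = −12.81 m/s.
Speed: √(vₓ² + v_y²) = √(52.50² + 12.81²) = 54.04 m/s.

54.0 m/s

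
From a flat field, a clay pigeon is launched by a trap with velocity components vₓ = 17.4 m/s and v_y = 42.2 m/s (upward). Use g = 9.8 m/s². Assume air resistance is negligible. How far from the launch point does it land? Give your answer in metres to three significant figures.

150 m

Time aloft: T = 2 v_y0 / g = 2 × 42.20 / 9.80 = 8.612 s.
Horizontal distance R = vₓ T = 17.40 × 8.612 = 149.9 m.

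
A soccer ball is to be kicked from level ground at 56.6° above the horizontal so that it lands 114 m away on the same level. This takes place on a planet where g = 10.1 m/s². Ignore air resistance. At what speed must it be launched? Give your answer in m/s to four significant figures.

From R = (v₀² / g) sin 2θ: v₀ = √(gR / sin 2θ).
v₀ = √(10.1 × 114 / sin 113.2°) = √(1151 / 0.9191) = √1252.7 = 35.39 m/s.

35.39 m/s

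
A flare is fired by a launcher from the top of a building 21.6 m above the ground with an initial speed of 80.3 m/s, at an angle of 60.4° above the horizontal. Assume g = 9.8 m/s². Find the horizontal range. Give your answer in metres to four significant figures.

577.2 m

Components: vₓ = 80.30 cos 60.4° = 39.66 m/s, v_y0 = 80.30 sin 60.4° = 69.82 m/s.
With up positive and y = 0 at the ground: y(t) = 21.6 + (69.82) t − 4.900 t². Setting y = 0 and taking the positive root: t = [69.82 + √(69.82² + 2·9.80·21.6)] / 9.80 = (69.82 + 72.79) / 9.80 = 14.55 s.
Horizontal distance: R = vₓ t = 39.66 × 14.55 = 577.2 m.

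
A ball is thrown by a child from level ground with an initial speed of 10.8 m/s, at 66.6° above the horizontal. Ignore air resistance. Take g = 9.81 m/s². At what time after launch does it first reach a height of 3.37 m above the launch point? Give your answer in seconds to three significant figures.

Components: vₓ = 10.80 cos 66.6° = 4.289 m/s, v_y0 = 10.80 sin 66.6° = 9.912 m/s.
Height y(t) = 9.912 t − 4.905 t² = 3.37 gives 4.905 t² − 9.912 t + 3.37 = 0.
t = [9.912 ± √(9.912² − 2·9.81·3.37)] / 9.81 = (9.912 ± 5.668) / 9.81, so t = 0.4326 s or t = 1.588 s.
The first (ascending) time is 0.4326 s.

0.433 s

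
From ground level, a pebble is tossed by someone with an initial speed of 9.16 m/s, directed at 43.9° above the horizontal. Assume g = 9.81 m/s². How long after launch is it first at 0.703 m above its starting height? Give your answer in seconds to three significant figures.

0.122 s

Components: vₓ = 9.160 cos 43.9° = 6.600 m/s, v_y0 = 9.160 sin 43.9° = 6.352 m/s.
Height y(t) = 6.352 t − 4.905 t² = 0.703 gives 4.905 t² − 6.352 t + 0.703 = 0.
t = [6.352 ± √(6.352² − 2·9.81·0.703)] / 9.81 = (6.352 ± 5.153) / 9.81, so t = 0.1222 s or t = 1.173 s.
The first (ascending) time is 0.1222 s.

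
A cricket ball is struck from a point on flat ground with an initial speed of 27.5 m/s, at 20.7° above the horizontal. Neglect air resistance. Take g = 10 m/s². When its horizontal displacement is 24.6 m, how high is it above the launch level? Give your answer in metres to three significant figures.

Components: vₓ = 27.50 cos 20.7° = 25.72 m/s, v_y0 = 27.50 sin 20.7° = 9.721 m/s.
x = vₓ t ⇒ t = 24.6/25.72 = 0.9563 s.
Height: y = v_y0 t − ½ g t² = 9.721 × 0.9563 − 5.000 × 0.9563² = 9.296 − 4.572 = 4.723 m.

4.72 m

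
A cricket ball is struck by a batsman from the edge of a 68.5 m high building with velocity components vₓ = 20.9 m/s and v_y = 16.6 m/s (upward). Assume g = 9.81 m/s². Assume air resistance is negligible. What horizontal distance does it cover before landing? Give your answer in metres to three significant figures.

121 m

Vertical motion (up positive, ground at y = 0): 4.905 t² − (16.60) t − 68.5 = 0, so t = (16.60 + √(16.60² + 2·9.81·68.5)) / 9.81 = (16.60 + 40.24) / 9.81 = 5.794 s.
Horizontal distance: R = vₓ t = 20.90 × 5.794 = 121.1 m.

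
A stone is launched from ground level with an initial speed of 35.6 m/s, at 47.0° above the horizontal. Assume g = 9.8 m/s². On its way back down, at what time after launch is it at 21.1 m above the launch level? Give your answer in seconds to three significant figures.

Components: vₓ = 35.60 cos 47.0° = 24.28 m/s, v_y0 = 35.60 sin 47.0° = 26.04 m/s.
Require v_y0 t − ½ g t² = 21.1, i.e. 4.900 t² − 26.04 t + 21.1 = 0.
t = [26.04 ± √(26.04² − 2·9.80·21.1)] / 9.80 = (26.04 ± 16.26) / 9.80, so t = 0.9978 s or t = 4.316 s.
The descending-branch root is 4.316 s.

4.32 s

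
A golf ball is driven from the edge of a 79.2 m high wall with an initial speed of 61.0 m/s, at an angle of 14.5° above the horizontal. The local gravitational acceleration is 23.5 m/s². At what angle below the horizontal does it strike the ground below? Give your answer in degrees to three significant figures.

vₓ = 61.00 cos 14.5° = 59.06 m/s; v_y0 = 61.00 sin 14.5° = 15.27 m/s.
Vertical motion (up positive, ground at y = 0): 11.75 t² − (15.27) t − 79.2 = 0, so t = (15.27 + √(15.27² + 2·23.5·79.2)) / 23.5 = (15.27 + 62.89) / 23.5 = 3.326 s.
At impact: v_y = v_y0 − g t = −62.89 m/s; vₓ = 59.06 m/s.
Angle below horizontal: arctan(|v_y|/vₓ) = arctan(62.89/59.06) = 46.80°.

46.8°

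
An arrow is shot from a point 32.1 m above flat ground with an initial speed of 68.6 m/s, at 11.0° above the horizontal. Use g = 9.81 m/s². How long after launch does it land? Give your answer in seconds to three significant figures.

vₓ = 68.60 cos 11.0° = 67.34 m/s; v_y0 = 68.60 sin 11.0° = 13.09 m/s.
With up positive and y = 0 at the ground: y(t) = 32.1 + (13.09) t − 4.905 t². Setting y = 0 and taking the positive root: t = [13.09 + √(13.09² + 2·9.81·32.1)] / 9.81 = (13.09 + 28.30) / 9.81 = 4.220 s.

4.22 s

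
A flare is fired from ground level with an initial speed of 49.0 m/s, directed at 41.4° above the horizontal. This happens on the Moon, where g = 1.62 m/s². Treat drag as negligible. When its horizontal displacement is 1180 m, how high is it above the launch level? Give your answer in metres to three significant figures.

205 m

Resolve: vₓ = 49.00 cos 41.4° = 36.76 m/s and v_y0 = 49.00 sin 41.4° = 32.40 m/s.
x = vₓ t ⇒ t = 1180/36.76 = 32.10 s.
Height: y = v_y0 t − ½ g t² = 32.40 × 32.10 − 0.8100 × 32.10² = 1040 − 834.8 = 205.5 m.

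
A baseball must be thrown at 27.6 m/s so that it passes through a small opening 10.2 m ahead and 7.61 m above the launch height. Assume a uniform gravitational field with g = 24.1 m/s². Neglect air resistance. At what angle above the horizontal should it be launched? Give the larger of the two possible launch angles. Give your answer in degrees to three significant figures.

Trajectory: y = x tanθ − g x² (1 + tan²θ)/(2v₀²). With x = 10.2, y = 7.61, v₀ = 27.6, g = 24.1:
1.646 tan²θ − 10.2 tanθ + (9.256) = 0.
tanθ = [10.2 ± √(10.2² − 4 × 1.646 × (9.256))] / (2 × 1.646) = (10.2 ± 6.566) / 3.292, giving tanθ = 1.104 or 5.094.
θ = 47.83° or 78.89°; the larger is 78.89°.

78.9°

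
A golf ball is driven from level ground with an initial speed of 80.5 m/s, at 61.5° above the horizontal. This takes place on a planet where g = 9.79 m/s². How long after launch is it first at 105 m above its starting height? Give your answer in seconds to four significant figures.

Horizontal component vₓ = 80.50 cos 61.5° = 38.41 m/s; vertical v_y0 = 80.50 sin 61.5° = 70.74 m/s.
Require v_y0 t − ½ g t² = 105, i.e. 4.895 t² − 70.74 t + 105 = 0.
t = [70.74 ± √(70.74² − 2·9.79·105)] / 9.79 = (70.74 ± 54.30) / 9.79, so t = 1.679 s or t = 12.77 s.
The first (ascending) time is 1.679 s.

1.679 s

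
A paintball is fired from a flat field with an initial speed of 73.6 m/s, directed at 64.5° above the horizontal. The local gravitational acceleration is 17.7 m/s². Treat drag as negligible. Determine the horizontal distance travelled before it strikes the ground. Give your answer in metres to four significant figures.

Resolve: vₓ = 73.60 cos 64.5° = 31.69 m/s and v_y0 = 73.60 sin 64.5° = 66.43 m/s.
Time aloft: T = 2 v_y0 / g = 2 × 66.43 / 17.7 = 7.506 s.
Range: R = vₓ T = 31.69 × 7.506 = 237.8 m.

237.8 m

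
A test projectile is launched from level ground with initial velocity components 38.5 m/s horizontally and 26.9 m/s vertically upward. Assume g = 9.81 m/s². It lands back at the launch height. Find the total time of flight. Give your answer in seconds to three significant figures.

It returns to y = 0 when t = 2 v_y0 / g = 2(26.90)/9.81 = 5.484 s.

5.48 s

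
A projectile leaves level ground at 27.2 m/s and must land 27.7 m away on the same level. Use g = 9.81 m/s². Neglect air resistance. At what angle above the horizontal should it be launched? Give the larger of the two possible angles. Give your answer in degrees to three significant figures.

R = v₀² sin 2θ / g gives sin 2θ = gR/v₀² = 9.81·27.7/27.2² = 0.3673.
2θ = 21.55° or 180° − 21.55° = 158.5°, so θ = 10.77° or 79.23°.
The larger angle is 79.23°.

79.2°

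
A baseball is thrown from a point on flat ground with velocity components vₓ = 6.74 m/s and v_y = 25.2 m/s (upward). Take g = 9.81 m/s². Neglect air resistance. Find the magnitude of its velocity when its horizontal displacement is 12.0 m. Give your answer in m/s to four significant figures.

10.26 m/s

Time to reach x = 12.0 m: t = x/vₓ = 12.0/6.740 = 1.780 s.
Vertical velocity there: v_y = v_y0 − g t = 25.20 − 9.81 × 1.780 = 7.734 m/s.
Speed: √(vₓ² + v_y²) = √(6.740² + 7.734²) = 10.26 m/s.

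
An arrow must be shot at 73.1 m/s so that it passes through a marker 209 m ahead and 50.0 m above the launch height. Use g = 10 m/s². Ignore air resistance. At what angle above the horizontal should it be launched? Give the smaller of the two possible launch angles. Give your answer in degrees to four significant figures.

25.63°

Trajectory: y = x tanθ − g x² (1 + tan²θ)/(2v₀²). With x = 209, y = 50.0, v₀ = 73.1, g = 10.0:
40.87 tan²θ − 209 tanθ + (90.87) = 0.
tanθ = [209 ± √(209² − 4 × 40.87 × (90.87))] / (2 × 40.87) = (209 ± 169.8) / 81.74, giving tanθ = 0.4798 or 4.634.
θ = 25.63° or 77.82°; the smaller is 25.63°.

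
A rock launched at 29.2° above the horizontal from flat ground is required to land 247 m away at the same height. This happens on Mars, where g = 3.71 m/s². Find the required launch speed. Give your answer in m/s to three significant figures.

From R = (v₀² / g) sin 2θ: v₀ = √(gR / sin 2θ).
v₀ = √(3.71 × 247 / sin 58.40°) = √(916.4 / 0.8517) = √1075.9 = 32.80 m/s.

32.8 m/s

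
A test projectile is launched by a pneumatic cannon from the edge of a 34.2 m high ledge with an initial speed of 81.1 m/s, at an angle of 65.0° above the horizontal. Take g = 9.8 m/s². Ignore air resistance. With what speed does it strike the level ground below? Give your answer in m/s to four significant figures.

Components: vₓ = 81.10 cos 65.0° = 34.27 m/s, v_y0 = 81.10 sin 65.0° = 73.50 m/s.
The projectile lands when y = 34.2 + (73.50) t − ½·9.80·t² = 0. Positive root: t = (73.50 + √(73.50² + 2·9.80·34.2)) / 9.80 = (73.50 + 77.93) / 9.80 = 15.45 s.
Vertical velocity at impact: v_y = v_y0 − g t = 73.50 − 9.80 × 15.45 = −77.93 m/s.
Speed: |v| = √(vₓ² + v_y²) = √(34.27² + 77.93²) = 85.13 m/s.

85.13 m/s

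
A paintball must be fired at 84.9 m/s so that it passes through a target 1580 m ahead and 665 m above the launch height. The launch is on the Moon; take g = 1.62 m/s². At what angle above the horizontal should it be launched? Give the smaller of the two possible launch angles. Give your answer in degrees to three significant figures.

Trajectory: y = x tanθ − g x² (1 + tan²θ)/(2v₀²). With x = 1580, y = 665, v₀ = 84.9, g = 1.62:
280.5 tan²θ − 1580 tanθ + (945.5) = 0.
tanθ = [1580 ± √(1580² − 4 × 280.5 × (945.5))] / (2 × 280.5) = (1580 ± 1198) / 561.1, giving tanθ = 0.6807 or 4.951.
θ = 34.24° or 78.58°; the smaller is 34.24°.

34.2°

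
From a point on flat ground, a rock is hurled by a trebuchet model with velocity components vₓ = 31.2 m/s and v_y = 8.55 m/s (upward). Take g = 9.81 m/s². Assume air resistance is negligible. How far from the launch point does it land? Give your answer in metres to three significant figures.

Time aloft: T = 2 v_y0 / g = 2 × 8.550 / 9.81 = 1.743 s.
Range: R = vₓ T = 31.20 × 1.743 = 54.39 m.

54.4 m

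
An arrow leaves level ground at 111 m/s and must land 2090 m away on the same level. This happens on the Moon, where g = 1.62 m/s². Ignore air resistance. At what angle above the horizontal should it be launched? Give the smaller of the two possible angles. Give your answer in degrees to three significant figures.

7.98°

R = v₀² sin 2θ / g gives sin 2θ = gR/v₀² = 1.62·2090/111² = 0.2748.
2θ = 15.95° or 180° − 15.95° = 164.0°, so θ = 7.975° or 82.02°.
The smaller angle is 7.975°.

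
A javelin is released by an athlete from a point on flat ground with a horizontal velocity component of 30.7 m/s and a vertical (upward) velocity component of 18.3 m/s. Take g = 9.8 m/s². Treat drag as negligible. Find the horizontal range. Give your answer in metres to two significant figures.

110 m

Time aloft: T = 2 v_y0 / g = 2 × 18.30 / 9.80 = 3.735 s.
Range: R = vₓ T = 30.70 × 3.735 = 114.7 m.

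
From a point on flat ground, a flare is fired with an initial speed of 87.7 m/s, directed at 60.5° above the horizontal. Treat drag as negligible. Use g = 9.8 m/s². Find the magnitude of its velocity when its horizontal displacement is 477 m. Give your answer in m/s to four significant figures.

Resolve: vₓ = 87.70 cos 60.5° = 43.19 m/s and v_y0 = 87.70 sin 60.5° = 76.33 m/s.
At x = 477 m, t = x/vₓ = 477/43.19 = 11.05 s.
Vertical velocity there: v_y = v_y0 − g t = 76.33 − 9.80 × 11.05 = −31.91 m/s.
Speed: √(vₓ² + v_y²) = √(43.19² + 31.91²) = 53.70 m/s.

53.70 m/s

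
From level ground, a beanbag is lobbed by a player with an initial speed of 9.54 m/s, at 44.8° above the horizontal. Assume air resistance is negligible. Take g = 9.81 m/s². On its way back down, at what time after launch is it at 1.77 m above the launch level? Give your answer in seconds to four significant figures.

Components: vₓ = 9.540 cos 44.8° = 6.769 m/s, v_y0 = 9.540 sin 44.8° = 6.722 m/s.
Require v_y0 t − ½ g t² = 1.77, i.e. 4.905 t² − 6.722 t + 1.77 = 0.
Quadratic formula: t = (6.722 ± √10.461) / 9.81 = (6.722 ± 3.234) / 9.81 → t = 0.3555 s or 1.015 s.
The descending-branch root is 1.015 s.

1.015 s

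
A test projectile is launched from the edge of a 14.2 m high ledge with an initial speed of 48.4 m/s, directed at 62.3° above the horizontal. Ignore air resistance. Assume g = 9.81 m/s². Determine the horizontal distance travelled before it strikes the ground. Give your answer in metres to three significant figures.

Components: vₓ = 48.40 cos 62.3° = 22.50 m/s, v_y0 = 48.40 sin 62.3° = 42.85 m/s.
Vertical motion (up positive, ground at y = 0): 4.905 t² − (42.85) t − 14.2 = 0, so t = (42.85 + √(42.85² + 2·9.81·14.2)) / 9.81 = (42.85 + 45.99) / 9.81 = 9.056 s.
Horizontal distance: R = vₓ t = 22.50 × 9.056 = 203.8 m.

204 m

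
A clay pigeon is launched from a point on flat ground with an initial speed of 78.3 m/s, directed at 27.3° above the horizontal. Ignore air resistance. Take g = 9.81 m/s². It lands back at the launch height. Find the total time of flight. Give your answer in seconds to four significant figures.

Components: vₓ = 78.30 cos 27.3° = 69.58 m/s, v_y0 = 78.30 sin 27.3° = 35.91 m/s.
It returns to y = 0 when t = 2 v_y0 / g = 2(35.91)/9.81 = 7.322 s.

7.322 s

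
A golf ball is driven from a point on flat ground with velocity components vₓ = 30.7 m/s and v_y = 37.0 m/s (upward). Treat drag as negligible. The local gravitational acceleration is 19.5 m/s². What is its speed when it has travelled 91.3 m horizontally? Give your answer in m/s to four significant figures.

x = vₓ t ⇒ t = 91.3/30.70 = 2.974 s.
Vertical velocity there: v_y = v_y0 − g t = 37.00 − 19.5 × 2.974 = −20.99 m/s.
Speed: √(vₓ² + v_y²) = √(30.70² + 20.99²) = 37.19 m/s.

37.19 m/s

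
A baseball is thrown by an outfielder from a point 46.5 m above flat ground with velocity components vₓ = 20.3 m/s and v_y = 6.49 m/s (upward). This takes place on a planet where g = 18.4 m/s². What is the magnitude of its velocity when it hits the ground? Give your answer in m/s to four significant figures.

Vertical motion (up positive, ground at y = 0): 9.200 t² − (6.490) t − 46.5 = 0, so t = (6.490 + √(6.490² + 2·18.4·46.5)) / 18.4 = (6.490 + 41.87) / 18.4 = 2.628 s.
Vertical velocity at impact: v_y = v_y0 − g t = 6.490 − 18.4 × 2.628 = −41.87 m/s.
Speed: |v| = √(vₓ² + v_y²) = √(20.30² + 41.87²) = 46.53 m/s.

46.53 m/s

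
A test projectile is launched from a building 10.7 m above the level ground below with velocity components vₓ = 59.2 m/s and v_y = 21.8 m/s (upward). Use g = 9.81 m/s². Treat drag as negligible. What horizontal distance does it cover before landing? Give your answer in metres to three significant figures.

Vertical motion (up positive, ground at y = 0): 4.905 t² − (21.80) t − 10.7 = 0, so t = (21.80 + √(21.80² + 2·9.81·10.7)) / 9.81 = (21.80 + 26.18) / 9.81 = 4.891 s.
Horizontal distance: R = vₓ t = 59.20 × 4.891 = 289.5 m.

290 m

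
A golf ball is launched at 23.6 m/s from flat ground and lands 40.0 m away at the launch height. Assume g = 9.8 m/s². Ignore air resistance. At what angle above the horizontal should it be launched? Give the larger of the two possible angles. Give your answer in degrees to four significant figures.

Level-ground range R = v₀² sin(2θ)/g ⇒ sin(2θ) = gR/v₀² = 9.80 × 40.0 / 23.6² = 0.7038.
2θ = 44.73° or 180° − 44.73° = 135.3°, so θ = 22.37° or 67.63°.
The larger angle is 67.63°.

67.63°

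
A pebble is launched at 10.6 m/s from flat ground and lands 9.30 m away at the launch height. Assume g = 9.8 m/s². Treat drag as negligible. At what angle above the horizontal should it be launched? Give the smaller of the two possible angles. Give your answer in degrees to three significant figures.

R = v₀² sin 2θ / g gives sin 2θ = gR/v₀² = 9.80·9.30/10.6² = 0.8111.
2θ = 54.21° or 180° − 54.21° = 125.8°, so θ = 27.10° or 62.90°.
The smaller angle is 27.10°.

27.1°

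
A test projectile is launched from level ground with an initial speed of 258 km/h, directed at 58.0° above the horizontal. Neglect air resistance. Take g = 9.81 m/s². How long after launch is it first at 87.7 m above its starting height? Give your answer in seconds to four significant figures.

Convert: 258 km/h = 258/3.6 = 71.67 m/s.
Resolve: vₓ = 71.67 cos 58.0° = 37.98 m/s and v_y0 = 71.67 sin 58.0° = 60.78 m/s.
Height y(t) = 60.78 t − 4.905 t² = 87.7 gives 4.905 t² − 60.78 t + 87.7 = 0.
t = [60.78 ± √(60.78² − 2·9.81·87.7)] / 9.81 = (60.78 ± 44.42) / 9.81, so t = 1.667 s or t = 10.72 s.
The first (ascending) time is 1.667 s.

1.667 s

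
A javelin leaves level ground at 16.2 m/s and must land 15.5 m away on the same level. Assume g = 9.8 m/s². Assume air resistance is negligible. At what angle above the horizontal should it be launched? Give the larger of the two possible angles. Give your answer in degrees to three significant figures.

Level-ground range R = v₀² sin(2θ)/g ⇒ sin(2θ) = gR/v₀² = 9.80 × 15.5 / 16.2² = 0.5788.
2θ = 35.37° or 180° − 35.37° = 144.6°, so θ = 17.68° or 72.32°.
The larger angle is 72.32°.

72.3°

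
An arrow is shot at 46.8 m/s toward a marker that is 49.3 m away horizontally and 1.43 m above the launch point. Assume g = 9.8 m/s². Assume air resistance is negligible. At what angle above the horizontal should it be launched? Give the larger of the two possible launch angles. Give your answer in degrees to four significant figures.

Trajectory: y = x tanθ − g x² (1 + tan²θ)/(2v₀²). With x = 49.3, y = 1.43, v₀ = 46.8, g = 9.80:
5.437 tan²θ − 49.3 tanθ + (6.867) = 0.
tanθ = [49.3 ± √(49.3² − 4 × 5.437 × (6.867))] / (2 × 5.437) = (49.3 ± 47.76) / 10.87, giving tanθ = 0.1415 or 8.925.
θ = 8.054° or 83.61°; the larger is 83.61°.

83.61°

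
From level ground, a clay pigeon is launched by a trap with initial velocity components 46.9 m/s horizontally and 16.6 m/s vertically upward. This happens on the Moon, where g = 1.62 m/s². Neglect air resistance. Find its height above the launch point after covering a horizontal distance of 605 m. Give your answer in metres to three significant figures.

x = vₓ t ⇒ t = 605/46.90 = 12.90 s.
Height: y = v_y0 t − ½ g t² = 16.60 × 12.90 − 0.8100 × 12.90² = 214.1 − 134.8 = 79.35 m.

79.3 m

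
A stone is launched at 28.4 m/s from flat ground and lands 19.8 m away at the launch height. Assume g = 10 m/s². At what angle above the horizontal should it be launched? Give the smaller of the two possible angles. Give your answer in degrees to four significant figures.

From R = (v₀²/g) sin 2θ: sin 2θ = 10.0 × 19.8 / 806.56 = 0.2455.
2θ = 14.21° or 180° − 14.21° = 165.8°, so θ = 7.105° or 82.89°.
The smaller angle is 7.105°.

7.105°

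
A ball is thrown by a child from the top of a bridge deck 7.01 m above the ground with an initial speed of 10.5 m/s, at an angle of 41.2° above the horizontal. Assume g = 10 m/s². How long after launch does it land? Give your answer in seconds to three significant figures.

2.06 s

Horizontal component vₓ = 10.50 cos 41.2° = 7.900 m/s; vertical v_y0 = 10.50 sin 41.2° = 6.916 m/s.
The projectile lands when y = 7.01 + (6.916) t − ½·10.0·t² = 0. Positive root: t = (6.916 + √(6.916² + 2·10.0·7.01)) / 10.0 = (6.916 + 13.71) / 10.0 = 2.063 s.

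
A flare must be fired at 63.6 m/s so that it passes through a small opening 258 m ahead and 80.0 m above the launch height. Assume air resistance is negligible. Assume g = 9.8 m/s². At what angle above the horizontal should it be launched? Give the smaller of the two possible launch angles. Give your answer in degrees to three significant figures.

40.3°

Trajectory: y = x tanθ − g x² (1 + tan²θ)/(2v₀²). With x = 258, y = 80.0, v₀ = 63.6, g = 9.80:
80.63 tan²θ − 258 tanθ + (160.6) = 0.
tanθ = [258 ± √(258² − 4 × 80.63 × (160.6))] / (2 × 80.63) = (258 ± 121.5) / 161.3, giving tanθ = 0.8466 or 2.353.
θ = 40.25° or 66.97°; the smaller is 40.25°.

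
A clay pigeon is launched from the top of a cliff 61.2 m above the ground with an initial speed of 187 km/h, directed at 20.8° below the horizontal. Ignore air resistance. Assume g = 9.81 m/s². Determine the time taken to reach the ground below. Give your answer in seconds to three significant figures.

2.12 s

Convert: 187 km/h = 187/3.6 = 51.94 m/s.
Horizontal component vₓ = 51.94 cos 20.8° = 48.56 m/s; vertical v_y0 = −18.45 m/s (downward).
The projectile lands when y = 61.2 + (−18.45) t − ½·9.81·t² = 0. Positive root: t = (−18.45 + √(18.45² + 2·9.81·61.2)) / 9.81 = (−18.45 + 39.26) / 9.81 = 2.121 s.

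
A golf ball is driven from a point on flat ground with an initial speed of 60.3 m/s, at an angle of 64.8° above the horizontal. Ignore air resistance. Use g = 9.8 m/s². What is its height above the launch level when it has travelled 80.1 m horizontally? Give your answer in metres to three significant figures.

Horizontal component vₓ = 60.30 cos 64.8° = 25.67 m/s; vertical v_y0 = 60.30 sin 64.8° = 54.56 m/s.
Time to reach x = 80.1 m: t = x/vₓ = 80.1/25.67 = 3.120 s.
Height: y = v_y0 t − ½ g t² = 54.56 × 3.120 − 4.900 × 3.120² = 170.2 − 47.69 = 122.5 m.

123 m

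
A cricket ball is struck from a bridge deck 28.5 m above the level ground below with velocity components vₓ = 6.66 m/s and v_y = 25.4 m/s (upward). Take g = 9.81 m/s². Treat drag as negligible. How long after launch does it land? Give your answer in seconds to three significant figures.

6.13 s

The projectile lands when y = 28.5 + (25.40) t − ½·9.81·t² = 0. Positive root: t = (25.40 + √(25.40² + 2·9.81·28.5)) / 9.81 = (25.40 + 34.70) / 9.81 = 6.127 s.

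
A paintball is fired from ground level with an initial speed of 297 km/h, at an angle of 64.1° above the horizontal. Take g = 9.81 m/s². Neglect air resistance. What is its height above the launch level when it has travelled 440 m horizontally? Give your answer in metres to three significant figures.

175 m

Convert: 297 km/h = 297/3.6 = 82.50 m/s.
vₓ = 82.50 cos 64.1° = 36.04 m/s; v_y0 = 82.50 sin 64.1° = 74.21 m/s.
Time to reach x = 440 m: t = x/vₓ = 440/36.04 = 12.21 s.
Height: y = v_y0 t − ½ g t² = 74.21 × 12.21 − 4.905 × 12.21² = 906.1 − 731.3 = 174.9 m.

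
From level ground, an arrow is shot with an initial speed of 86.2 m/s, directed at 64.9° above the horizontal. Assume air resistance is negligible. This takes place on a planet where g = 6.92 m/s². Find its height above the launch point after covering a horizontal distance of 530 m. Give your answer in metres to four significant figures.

vₓ = 86.20 cos 64.9° = 36.57 m/s; v_y0 = 86.20 sin 64.9° = 78.06 m/s.
Time to reach x = 530 m: t = x/vₓ = 530/36.57 = 14.49 s.
Height: y = v_y0 t − ½ g t² = 78.06 × 14.49 − 3.460 × 14.49² = 1131 − 726.9 = 404.5 m.

404.5 m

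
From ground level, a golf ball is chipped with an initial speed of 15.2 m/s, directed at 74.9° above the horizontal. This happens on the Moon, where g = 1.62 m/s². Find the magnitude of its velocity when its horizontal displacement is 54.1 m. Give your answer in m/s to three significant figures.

8.44 m/s

Components: vₓ = 15.20 cos 74.9° = 3.960 m/s, v_y0 = 15.20 sin 74.9° = 14.68 m/s.
At x = 54.1 m, t = x/vₓ = 54.1/3.960 = 13.66 s.
Vertical velocity there: v_y = v_y0 − g t = 14.68 − 1.62 × 13.66 = −7.458 m/s.
Speed: √(vₓ² + v_y²) = √(3.960² + 7.458²) = 8.444 m/s.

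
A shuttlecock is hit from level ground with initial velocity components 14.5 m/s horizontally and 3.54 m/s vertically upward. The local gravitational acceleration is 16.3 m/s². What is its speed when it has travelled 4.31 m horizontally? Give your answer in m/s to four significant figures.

14.56 m/s

At x = 4.31 m, t = x/vₓ = 4.31/14.50 = 0.2972 s.
Vertical velocity there: v_y = v_y0 − g t = 3.540 − 16.3 × 0.2972 = −1.305 m/s.
Speed: √(vₓ² + v_y²) = √(14.50² + 1.305²) = 14.56 m/s.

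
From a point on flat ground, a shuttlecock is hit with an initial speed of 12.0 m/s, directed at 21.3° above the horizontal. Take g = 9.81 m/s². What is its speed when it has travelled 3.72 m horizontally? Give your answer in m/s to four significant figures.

Resolve: vₓ = 12.00 cos 21.3° = 11.18 m/s and v_y0 = 12.00 sin 21.3° = 4.359 m/s.
x = vₓ t ⇒ t = 3.72/11.18 = 0.3327 s.
Vertical velocity there: v_y = v_y0 − g t = 4.359 − 9.81 × 0.3327 = 1.095 m/s.
Speed: √(vₓ² + v_y²) = √(11.18² + 1.095²) = 11.23 m/s.

11.23 m/s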